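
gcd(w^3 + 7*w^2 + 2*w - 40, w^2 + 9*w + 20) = w^2 + 9*w + 20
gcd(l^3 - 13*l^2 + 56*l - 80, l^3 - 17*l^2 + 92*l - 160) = l^2 - 9*l + 20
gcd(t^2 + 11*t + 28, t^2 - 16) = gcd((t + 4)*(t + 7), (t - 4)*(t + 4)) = t + 4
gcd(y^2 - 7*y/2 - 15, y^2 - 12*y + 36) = y - 6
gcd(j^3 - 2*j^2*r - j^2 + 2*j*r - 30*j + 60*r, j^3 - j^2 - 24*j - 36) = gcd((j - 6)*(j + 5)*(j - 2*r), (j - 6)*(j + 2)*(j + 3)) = j - 6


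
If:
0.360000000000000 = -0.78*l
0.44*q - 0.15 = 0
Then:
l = -0.46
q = 0.34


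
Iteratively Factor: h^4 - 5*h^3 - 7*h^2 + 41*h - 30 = (h - 1)*(h^3 - 4*h^2 - 11*h + 30) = (h - 5)*(h - 1)*(h^2 + h - 6) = (h - 5)*(h - 2)*(h - 1)*(h + 3)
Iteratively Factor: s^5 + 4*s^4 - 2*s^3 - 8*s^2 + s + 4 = (s - 1)*(s^4 + 5*s^3 + 3*s^2 - 5*s - 4) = (s - 1)*(s + 1)*(s^3 + 4*s^2 - s - 4) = (s - 1)*(s + 1)*(s + 4)*(s^2 - 1) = (s - 1)*(s + 1)^2*(s + 4)*(s - 1)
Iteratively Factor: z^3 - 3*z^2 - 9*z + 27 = (z - 3)*(z^2 - 9) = (z - 3)*(z + 3)*(z - 3)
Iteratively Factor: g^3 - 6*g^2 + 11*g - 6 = (g - 2)*(g^2 - 4*g + 3) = (g - 3)*(g - 2)*(g - 1)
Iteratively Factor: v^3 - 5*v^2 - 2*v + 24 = (v + 2)*(v^2 - 7*v + 12) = (v - 4)*(v + 2)*(v - 3)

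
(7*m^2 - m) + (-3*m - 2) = 7*m^2 - 4*m - 2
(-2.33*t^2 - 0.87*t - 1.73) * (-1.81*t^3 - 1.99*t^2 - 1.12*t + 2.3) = 4.2173*t^5 + 6.2114*t^4 + 7.4722*t^3 - 0.9419*t^2 - 0.0633999999999997*t - 3.979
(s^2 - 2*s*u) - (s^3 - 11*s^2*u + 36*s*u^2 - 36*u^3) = -s^3 + 11*s^2*u + s^2 - 36*s*u^2 - 2*s*u + 36*u^3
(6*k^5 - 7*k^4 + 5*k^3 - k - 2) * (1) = 6*k^5 - 7*k^4 + 5*k^3 - k - 2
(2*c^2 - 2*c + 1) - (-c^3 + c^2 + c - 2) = c^3 + c^2 - 3*c + 3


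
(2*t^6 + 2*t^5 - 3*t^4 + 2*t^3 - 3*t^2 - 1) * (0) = 0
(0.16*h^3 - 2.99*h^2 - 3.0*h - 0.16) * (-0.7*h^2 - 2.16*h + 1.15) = -0.112*h^5 + 1.7474*h^4 + 8.7424*h^3 + 3.1535*h^2 - 3.1044*h - 0.184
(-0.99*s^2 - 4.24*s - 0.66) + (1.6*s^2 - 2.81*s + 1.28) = 0.61*s^2 - 7.05*s + 0.62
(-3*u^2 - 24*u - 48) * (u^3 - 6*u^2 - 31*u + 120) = -3*u^5 - 6*u^4 + 189*u^3 + 672*u^2 - 1392*u - 5760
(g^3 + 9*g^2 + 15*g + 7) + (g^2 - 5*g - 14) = g^3 + 10*g^2 + 10*g - 7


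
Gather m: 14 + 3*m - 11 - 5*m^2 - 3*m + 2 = 5 - 5*m^2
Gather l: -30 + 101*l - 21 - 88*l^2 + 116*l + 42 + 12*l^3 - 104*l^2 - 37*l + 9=12*l^3 - 192*l^2 + 180*l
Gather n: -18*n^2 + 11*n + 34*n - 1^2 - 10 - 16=-18*n^2 + 45*n - 27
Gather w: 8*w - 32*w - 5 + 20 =15 - 24*w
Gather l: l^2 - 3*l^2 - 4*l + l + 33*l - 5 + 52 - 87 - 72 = -2*l^2 + 30*l - 112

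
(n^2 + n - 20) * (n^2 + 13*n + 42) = n^4 + 14*n^3 + 35*n^2 - 218*n - 840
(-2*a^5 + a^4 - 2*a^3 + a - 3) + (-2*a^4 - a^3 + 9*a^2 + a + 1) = -2*a^5 - a^4 - 3*a^3 + 9*a^2 + 2*a - 2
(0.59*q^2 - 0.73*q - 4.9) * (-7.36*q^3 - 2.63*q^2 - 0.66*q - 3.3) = -4.3424*q^5 + 3.8211*q^4 + 37.5945*q^3 + 11.4218*q^2 + 5.643*q + 16.17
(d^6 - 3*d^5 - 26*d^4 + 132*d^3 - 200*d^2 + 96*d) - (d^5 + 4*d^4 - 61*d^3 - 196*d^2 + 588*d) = d^6 - 4*d^5 - 30*d^4 + 193*d^3 - 4*d^2 - 492*d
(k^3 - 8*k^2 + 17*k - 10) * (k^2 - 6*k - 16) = k^5 - 14*k^4 + 49*k^3 + 16*k^2 - 212*k + 160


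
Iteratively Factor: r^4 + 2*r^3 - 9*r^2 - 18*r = (r - 3)*(r^3 + 5*r^2 + 6*r) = r*(r - 3)*(r^2 + 5*r + 6) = r*(r - 3)*(r + 2)*(r + 3)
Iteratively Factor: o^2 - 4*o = (o)*(o - 4)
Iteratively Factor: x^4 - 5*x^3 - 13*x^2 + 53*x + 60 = (x - 5)*(x^3 - 13*x - 12) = (x - 5)*(x + 1)*(x^2 - x - 12) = (x - 5)*(x - 4)*(x + 1)*(x + 3)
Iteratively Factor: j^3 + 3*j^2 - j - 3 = (j + 1)*(j^2 + 2*j - 3) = (j - 1)*(j + 1)*(j + 3)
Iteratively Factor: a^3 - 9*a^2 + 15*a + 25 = (a - 5)*(a^2 - 4*a - 5) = (a - 5)*(a + 1)*(a - 5)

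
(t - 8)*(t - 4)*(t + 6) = t^3 - 6*t^2 - 40*t + 192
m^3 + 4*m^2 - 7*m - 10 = (m - 2)*(m + 1)*(m + 5)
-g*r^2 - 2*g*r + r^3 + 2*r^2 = r*(-g + r)*(r + 2)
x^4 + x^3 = x^3*(x + 1)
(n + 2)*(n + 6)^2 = n^3 + 14*n^2 + 60*n + 72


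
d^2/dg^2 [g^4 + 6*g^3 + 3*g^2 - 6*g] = 12*g^2 + 36*g + 6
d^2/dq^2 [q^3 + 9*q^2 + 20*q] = 6*q + 18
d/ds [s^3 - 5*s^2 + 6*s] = 3*s^2 - 10*s + 6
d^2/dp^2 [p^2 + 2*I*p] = 2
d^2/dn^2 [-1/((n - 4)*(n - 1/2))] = 4*(-4*(n - 4)^2 - 2*(n - 4)*(2*n - 1) - (2*n - 1)^2)/((n - 4)^3*(2*n - 1)^3)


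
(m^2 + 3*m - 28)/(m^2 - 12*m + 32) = (m + 7)/(m - 8)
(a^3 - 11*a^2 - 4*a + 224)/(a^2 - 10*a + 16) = (a^2 - 3*a - 28)/(a - 2)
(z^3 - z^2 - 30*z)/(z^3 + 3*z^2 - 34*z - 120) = z/(z + 4)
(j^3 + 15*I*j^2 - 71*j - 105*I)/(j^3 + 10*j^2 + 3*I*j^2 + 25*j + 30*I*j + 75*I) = (j^2 + 12*I*j - 35)/(j^2 + 10*j + 25)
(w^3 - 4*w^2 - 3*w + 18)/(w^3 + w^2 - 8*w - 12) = (w - 3)/(w + 2)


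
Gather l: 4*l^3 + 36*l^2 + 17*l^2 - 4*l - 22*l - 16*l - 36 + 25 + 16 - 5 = 4*l^3 + 53*l^2 - 42*l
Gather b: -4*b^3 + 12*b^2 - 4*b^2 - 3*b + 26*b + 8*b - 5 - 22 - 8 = -4*b^3 + 8*b^2 + 31*b - 35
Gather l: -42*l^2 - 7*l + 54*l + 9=-42*l^2 + 47*l + 9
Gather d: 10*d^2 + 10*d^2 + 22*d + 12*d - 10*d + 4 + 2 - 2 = 20*d^2 + 24*d + 4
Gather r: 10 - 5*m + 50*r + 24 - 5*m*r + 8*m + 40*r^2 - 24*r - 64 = 3*m + 40*r^2 + r*(26 - 5*m) - 30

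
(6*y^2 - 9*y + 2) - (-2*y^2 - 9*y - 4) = 8*y^2 + 6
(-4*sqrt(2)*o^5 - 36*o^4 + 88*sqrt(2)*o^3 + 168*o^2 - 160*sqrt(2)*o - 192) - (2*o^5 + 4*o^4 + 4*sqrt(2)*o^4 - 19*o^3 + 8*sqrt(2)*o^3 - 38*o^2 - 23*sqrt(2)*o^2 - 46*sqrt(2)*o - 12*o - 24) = -4*sqrt(2)*o^5 - 2*o^5 - 40*o^4 - 4*sqrt(2)*o^4 + 19*o^3 + 80*sqrt(2)*o^3 + 23*sqrt(2)*o^2 + 206*o^2 - 114*sqrt(2)*o + 12*o - 168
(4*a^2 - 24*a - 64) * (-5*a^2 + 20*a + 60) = -20*a^4 + 200*a^3 + 80*a^2 - 2720*a - 3840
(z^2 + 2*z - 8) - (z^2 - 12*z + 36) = 14*z - 44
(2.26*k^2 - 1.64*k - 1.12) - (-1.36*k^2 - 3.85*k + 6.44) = 3.62*k^2 + 2.21*k - 7.56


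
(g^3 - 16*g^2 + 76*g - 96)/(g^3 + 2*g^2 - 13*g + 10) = (g^2 - 14*g + 48)/(g^2 + 4*g - 5)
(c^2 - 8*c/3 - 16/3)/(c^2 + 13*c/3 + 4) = (c - 4)/(c + 3)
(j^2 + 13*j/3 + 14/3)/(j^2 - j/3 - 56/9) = 3*(j + 2)/(3*j - 8)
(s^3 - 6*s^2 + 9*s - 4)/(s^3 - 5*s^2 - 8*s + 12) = (s^2 - 5*s + 4)/(s^2 - 4*s - 12)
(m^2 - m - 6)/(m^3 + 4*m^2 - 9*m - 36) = (m + 2)/(m^2 + 7*m + 12)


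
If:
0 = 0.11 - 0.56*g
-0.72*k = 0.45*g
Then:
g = 0.20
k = -0.12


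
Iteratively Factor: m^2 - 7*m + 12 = (m - 4)*(m - 3)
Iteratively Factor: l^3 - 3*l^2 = (l - 3)*(l^2) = l*(l - 3)*(l)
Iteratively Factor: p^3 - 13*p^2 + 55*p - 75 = (p - 5)*(p^2 - 8*p + 15) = (p - 5)*(p - 3)*(p - 5)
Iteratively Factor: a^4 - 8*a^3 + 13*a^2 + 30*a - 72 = (a - 3)*(a^3 - 5*a^2 - 2*a + 24) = (a - 4)*(a - 3)*(a^2 - a - 6) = (a - 4)*(a - 3)*(a + 2)*(a - 3)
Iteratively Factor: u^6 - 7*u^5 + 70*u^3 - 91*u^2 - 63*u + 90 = (u + 1)*(u^5 - 8*u^4 + 8*u^3 + 62*u^2 - 153*u + 90) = (u - 5)*(u + 1)*(u^4 - 3*u^3 - 7*u^2 + 27*u - 18) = (u - 5)*(u + 1)*(u + 3)*(u^3 - 6*u^2 + 11*u - 6) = (u - 5)*(u - 3)*(u + 1)*(u + 3)*(u^2 - 3*u + 2) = (u - 5)*(u - 3)*(u - 1)*(u + 1)*(u + 3)*(u - 2)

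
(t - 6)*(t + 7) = t^2 + t - 42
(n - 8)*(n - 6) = n^2 - 14*n + 48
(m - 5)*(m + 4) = m^2 - m - 20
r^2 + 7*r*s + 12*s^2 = (r + 3*s)*(r + 4*s)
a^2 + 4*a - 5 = (a - 1)*(a + 5)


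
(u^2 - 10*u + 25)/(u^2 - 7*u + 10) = (u - 5)/(u - 2)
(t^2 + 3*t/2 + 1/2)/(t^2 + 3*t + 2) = (t + 1/2)/(t + 2)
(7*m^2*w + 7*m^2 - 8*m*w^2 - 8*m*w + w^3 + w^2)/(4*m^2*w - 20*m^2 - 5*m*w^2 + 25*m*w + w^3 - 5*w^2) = (-7*m*w - 7*m + w^2 + w)/(-4*m*w + 20*m + w^2 - 5*w)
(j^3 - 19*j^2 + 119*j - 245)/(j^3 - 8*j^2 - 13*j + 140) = (j - 7)/(j + 4)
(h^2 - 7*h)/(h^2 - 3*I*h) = (h - 7)/(h - 3*I)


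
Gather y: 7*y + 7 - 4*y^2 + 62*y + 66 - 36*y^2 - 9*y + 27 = -40*y^2 + 60*y + 100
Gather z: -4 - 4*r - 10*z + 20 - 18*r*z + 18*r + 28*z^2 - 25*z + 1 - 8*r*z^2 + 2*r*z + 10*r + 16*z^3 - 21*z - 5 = 24*r + 16*z^3 + z^2*(28 - 8*r) + z*(-16*r - 56) + 12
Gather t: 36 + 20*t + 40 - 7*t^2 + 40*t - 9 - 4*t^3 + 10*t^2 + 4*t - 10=-4*t^3 + 3*t^2 + 64*t + 57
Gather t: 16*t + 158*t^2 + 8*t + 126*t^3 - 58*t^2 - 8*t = 126*t^3 + 100*t^2 + 16*t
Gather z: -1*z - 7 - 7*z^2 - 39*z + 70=-7*z^2 - 40*z + 63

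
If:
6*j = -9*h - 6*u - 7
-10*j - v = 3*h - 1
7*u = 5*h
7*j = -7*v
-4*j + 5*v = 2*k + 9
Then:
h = -161/237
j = 80/237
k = -951/158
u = -115/237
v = -80/237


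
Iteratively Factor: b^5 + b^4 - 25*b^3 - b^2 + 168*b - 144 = (b - 3)*(b^4 + 4*b^3 - 13*b^2 - 40*b + 48) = (b - 3)*(b + 4)*(b^3 - 13*b + 12) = (b - 3)*(b - 1)*(b + 4)*(b^2 + b - 12) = (b - 3)*(b - 1)*(b + 4)^2*(b - 3)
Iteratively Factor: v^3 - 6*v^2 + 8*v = (v - 4)*(v^2 - 2*v) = (v - 4)*(v - 2)*(v)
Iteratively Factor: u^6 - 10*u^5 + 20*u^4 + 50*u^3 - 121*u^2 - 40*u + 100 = (u - 5)*(u^5 - 5*u^4 - 5*u^3 + 25*u^2 + 4*u - 20) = (u - 5)^2*(u^4 - 5*u^2 + 4) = (u - 5)^2*(u + 1)*(u^3 - u^2 - 4*u + 4) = (u - 5)^2*(u - 2)*(u + 1)*(u^2 + u - 2) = (u - 5)^2*(u - 2)*(u - 1)*(u + 1)*(u + 2)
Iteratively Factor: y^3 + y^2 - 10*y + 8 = (y - 2)*(y^2 + 3*y - 4) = (y - 2)*(y + 4)*(y - 1)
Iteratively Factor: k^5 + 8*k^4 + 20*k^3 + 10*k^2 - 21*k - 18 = (k + 1)*(k^4 + 7*k^3 + 13*k^2 - 3*k - 18) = (k + 1)*(k + 3)*(k^3 + 4*k^2 + k - 6) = (k - 1)*(k + 1)*(k + 3)*(k^2 + 5*k + 6) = (k - 1)*(k + 1)*(k + 2)*(k + 3)*(k + 3)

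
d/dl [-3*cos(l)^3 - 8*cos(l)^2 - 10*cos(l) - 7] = (9*cos(l)^2 + 16*cos(l) + 10)*sin(l)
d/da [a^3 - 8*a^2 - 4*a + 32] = 3*a^2 - 16*a - 4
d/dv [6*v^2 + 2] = 12*v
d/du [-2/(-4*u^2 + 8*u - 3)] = 16*(1 - u)/(4*u^2 - 8*u + 3)^2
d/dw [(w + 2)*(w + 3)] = 2*w + 5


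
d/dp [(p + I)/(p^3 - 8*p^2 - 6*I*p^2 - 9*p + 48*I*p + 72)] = (-2*p^2 + p*(8 - 3*I) - 3 + 40*I)/(p^5 - p^4*(16 + 9*I) + p^3*(37 + 144*I) + 9*p^2*(48 - 61*I) - 432*p*(4 + I) + 1728*I)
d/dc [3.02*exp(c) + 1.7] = 3.02*exp(c)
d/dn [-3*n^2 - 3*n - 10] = -6*n - 3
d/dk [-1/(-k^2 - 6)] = -2*k/(k^2 + 6)^2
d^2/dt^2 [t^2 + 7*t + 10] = 2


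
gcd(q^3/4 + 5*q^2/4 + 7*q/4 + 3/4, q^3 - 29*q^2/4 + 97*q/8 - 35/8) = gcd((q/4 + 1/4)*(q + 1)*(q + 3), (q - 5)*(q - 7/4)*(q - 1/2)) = 1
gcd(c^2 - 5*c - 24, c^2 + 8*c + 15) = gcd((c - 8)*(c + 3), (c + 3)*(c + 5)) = c + 3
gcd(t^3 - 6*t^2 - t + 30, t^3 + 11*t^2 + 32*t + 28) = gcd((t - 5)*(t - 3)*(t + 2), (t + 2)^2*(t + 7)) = t + 2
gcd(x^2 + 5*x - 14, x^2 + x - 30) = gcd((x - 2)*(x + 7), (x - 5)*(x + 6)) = 1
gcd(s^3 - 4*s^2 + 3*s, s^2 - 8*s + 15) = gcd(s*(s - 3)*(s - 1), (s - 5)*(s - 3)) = s - 3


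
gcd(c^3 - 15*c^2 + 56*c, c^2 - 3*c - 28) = c - 7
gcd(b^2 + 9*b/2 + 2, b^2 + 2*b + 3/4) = b + 1/2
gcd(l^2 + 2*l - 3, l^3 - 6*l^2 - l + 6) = l - 1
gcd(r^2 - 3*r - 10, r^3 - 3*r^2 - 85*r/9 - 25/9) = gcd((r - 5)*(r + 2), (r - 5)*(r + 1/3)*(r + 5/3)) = r - 5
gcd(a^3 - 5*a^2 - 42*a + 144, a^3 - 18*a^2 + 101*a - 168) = a^2 - 11*a + 24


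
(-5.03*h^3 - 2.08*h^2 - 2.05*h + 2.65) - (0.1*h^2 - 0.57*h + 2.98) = -5.03*h^3 - 2.18*h^2 - 1.48*h - 0.33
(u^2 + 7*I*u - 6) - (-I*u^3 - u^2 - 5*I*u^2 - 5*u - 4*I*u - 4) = I*u^3 + 2*u^2 + 5*I*u^2 + 5*u + 11*I*u - 2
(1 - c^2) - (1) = -c^2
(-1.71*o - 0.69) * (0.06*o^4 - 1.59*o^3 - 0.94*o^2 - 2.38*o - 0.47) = -0.1026*o^5 + 2.6775*o^4 + 2.7045*o^3 + 4.7184*o^2 + 2.4459*o + 0.3243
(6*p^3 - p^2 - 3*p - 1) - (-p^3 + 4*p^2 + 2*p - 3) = 7*p^3 - 5*p^2 - 5*p + 2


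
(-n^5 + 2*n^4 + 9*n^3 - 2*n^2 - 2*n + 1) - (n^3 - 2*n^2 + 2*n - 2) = -n^5 + 2*n^4 + 8*n^3 - 4*n + 3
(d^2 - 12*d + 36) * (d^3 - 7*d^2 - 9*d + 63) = d^5 - 19*d^4 + 111*d^3 - 81*d^2 - 1080*d + 2268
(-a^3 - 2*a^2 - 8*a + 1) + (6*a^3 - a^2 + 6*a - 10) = 5*a^3 - 3*a^2 - 2*a - 9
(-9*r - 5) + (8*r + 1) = -r - 4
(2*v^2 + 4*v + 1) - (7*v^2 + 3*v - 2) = -5*v^2 + v + 3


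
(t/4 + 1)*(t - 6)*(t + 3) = t^3/4 + t^2/4 - 15*t/2 - 18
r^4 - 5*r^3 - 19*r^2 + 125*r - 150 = (r - 5)*(r - 3)*(r - 2)*(r + 5)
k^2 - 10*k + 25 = (k - 5)^2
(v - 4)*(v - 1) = v^2 - 5*v + 4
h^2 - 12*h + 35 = (h - 7)*(h - 5)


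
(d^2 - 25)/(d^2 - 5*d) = (d + 5)/d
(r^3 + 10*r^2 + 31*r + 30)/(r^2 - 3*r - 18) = (r^2 + 7*r + 10)/(r - 6)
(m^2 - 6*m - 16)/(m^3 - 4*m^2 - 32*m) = (m + 2)/(m*(m + 4))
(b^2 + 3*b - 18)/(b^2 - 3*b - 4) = (-b^2 - 3*b + 18)/(-b^2 + 3*b + 4)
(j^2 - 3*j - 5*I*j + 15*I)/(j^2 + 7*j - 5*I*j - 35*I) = (j - 3)/(j + 7)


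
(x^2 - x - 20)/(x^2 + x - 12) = (x - 5)/(x - 3)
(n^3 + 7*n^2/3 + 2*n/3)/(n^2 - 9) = n*(3*n^2 + 7*n + 2)/(3*(n^2 - 9))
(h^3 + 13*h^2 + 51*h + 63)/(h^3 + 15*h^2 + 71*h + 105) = (h + 3)/(h + 5)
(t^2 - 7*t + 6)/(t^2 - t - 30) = (t - 1)/(t + 5)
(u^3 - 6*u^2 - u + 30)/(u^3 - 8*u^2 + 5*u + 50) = (u - 3)/(u - 5)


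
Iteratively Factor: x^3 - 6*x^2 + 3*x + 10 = (x + 1)*(x^2 - 7*x + 10) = (x - 2)*(x + 1)*(x - 5)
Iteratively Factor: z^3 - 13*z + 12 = (z - 1)*(z^2 + z - 12) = (z - 1)*(z + 4)*(z - 3)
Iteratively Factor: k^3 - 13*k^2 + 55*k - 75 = (k - 5)*(k^2 - 8*k + 15) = (k - 5)*(k - 3)*(k - 5)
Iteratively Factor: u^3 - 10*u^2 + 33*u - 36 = (u - 4)*(u^2 - 6*u + 9) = (u - 4)*(u - 3)*(u - 3)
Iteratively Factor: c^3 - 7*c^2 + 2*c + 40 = (c - 4)*(c^2 - 3*c - 10) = (c - 5)*(c - 4)*(c + 2)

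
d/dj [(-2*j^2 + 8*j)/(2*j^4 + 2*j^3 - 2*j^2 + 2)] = (j^2*(j - 4)*(4*j^2 + 3*j - 2) + 2*(2 - j)*(j^4 + j^3 - j^2 + 1))/(j^4 + j^3 - j^2 + 1)^2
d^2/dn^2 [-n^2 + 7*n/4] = -2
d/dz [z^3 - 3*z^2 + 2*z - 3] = 3*z^2 - 6*z + 2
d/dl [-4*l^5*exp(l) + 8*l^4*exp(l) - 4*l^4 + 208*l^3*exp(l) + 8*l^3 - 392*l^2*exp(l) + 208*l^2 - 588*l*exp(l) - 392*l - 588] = -4*l^5*exp(l) - 12*l^4*exp(l) + 240*l^3*exp(l) - 16*l^3 + 232*l^2*exp(l) + 24*l^2 - 1372*l*exp(l) + 416*l - 588*exp(l) - 392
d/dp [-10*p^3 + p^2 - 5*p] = -30*p^2 + 2*p - 5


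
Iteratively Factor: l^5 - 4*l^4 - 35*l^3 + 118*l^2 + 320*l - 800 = (l - 2)*(l^4 - 2*l^3 - 39*l^2 + 40*l + 400) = (l - 5)*(l - 2)*(l^3 + 3*l^2 - 24*l - 80) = (l - 5)*(l - 2)*(l + 4)*(l^2 - l - 20) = (l - 5)^2*(l - 2)*(l + 4)*(l + 4)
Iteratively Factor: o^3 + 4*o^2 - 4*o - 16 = (o + 4)*(o^2 - 4) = (o - 2)*(o + 4)*(o + 2)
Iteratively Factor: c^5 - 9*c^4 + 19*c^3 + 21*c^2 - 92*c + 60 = (c - 2)*(c^4 - 7*c^3 + 5*c^2 + 31*c - 30) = (c - 3)*(c - 2)*(c^3 - 4*c^2 - 7*c + 10) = (c - 5)*(c - 3)*(c - 2)*(c^2 + c - 2) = (c - 5)*(c - 3)*(c - 2)*(c - 1)*(c + 2)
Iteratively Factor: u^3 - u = (u + 1)*(u^2 - u) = u*(u + 1)*(u - 1)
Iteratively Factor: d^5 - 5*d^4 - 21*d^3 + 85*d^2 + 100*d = (d - 5)*(d^4 - 21*d^2 - 20*d) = (d - 5)*(d + 4)*(d^3 - 4*d^2 - 5*d) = d*(d - 5)*(d + 4)*(d^2 - 4*d - 5) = d*(d - 5)^2*(d + 4)*(d + 1)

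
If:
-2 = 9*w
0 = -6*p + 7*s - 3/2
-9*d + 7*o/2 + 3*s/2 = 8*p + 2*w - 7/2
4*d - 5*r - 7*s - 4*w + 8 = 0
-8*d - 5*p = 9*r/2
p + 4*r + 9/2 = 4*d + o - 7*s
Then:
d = -20947/5640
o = -1569299/8460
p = -256849/2820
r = 456011/4230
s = -18296/235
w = -2/9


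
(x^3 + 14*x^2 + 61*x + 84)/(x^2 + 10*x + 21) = x + 4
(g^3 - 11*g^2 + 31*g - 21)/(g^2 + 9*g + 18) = (g^3 - 11*g^2 + 31*g - 21)/(g^2 + 9*g + 18)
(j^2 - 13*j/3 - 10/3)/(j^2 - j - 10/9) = 3*(j - 5)/(3*j - 5)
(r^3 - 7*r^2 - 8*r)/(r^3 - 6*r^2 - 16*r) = (r + 1)/(r + 2)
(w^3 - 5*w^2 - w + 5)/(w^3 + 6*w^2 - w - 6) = (w - 5)/(w + 6)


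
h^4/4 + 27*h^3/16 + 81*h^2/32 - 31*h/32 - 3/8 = (h/4 + 1)*(h - 1/2)*(h + 1/4)*(h + 3)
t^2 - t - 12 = (t - 4)*(t + 3)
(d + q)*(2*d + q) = 2*d^2 + 3*d*q + q^2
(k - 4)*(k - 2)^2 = k^3 - 8*k^2 + 20*k - 16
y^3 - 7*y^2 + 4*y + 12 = (y - 6)*(y - 2)*(y + 1)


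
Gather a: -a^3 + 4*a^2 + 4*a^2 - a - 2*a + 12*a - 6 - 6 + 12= -a^3 + 8*a^2 + 9*a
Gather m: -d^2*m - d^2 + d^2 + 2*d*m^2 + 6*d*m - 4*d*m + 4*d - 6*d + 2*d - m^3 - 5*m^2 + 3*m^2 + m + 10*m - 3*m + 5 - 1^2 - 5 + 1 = -m^3 + m^2*(2*d - 2) + m*(-d^2 + 2*d + 8)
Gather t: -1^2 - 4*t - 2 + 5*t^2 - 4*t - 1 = 5*t^2 - 8*t - 4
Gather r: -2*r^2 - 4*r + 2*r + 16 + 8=-2*r^2 - 2*r + 24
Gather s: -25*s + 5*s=-20*s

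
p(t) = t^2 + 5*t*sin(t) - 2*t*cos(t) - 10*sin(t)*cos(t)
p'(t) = 2*t*sin(t) + 5*t*cos(t) + 2*t + 10*sin(t)^2 + 5*sin(t) - 10*cos(t)^2 - 2*cos(t)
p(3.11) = 16.70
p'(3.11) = -16.95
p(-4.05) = 0.30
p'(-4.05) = 5.57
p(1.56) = 10.09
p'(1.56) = 21.30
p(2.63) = 22.21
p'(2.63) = -4.65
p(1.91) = 17.06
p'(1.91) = 17.41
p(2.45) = 22.50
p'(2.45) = 1.45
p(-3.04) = 3.73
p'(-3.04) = 1.35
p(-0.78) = 9.46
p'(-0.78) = -8.28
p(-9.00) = 79.39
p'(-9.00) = 23.58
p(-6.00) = 36.46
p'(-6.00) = -53.12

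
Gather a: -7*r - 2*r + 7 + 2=9 - 9*r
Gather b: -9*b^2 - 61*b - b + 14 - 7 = -9*b^2 - 62*b + 7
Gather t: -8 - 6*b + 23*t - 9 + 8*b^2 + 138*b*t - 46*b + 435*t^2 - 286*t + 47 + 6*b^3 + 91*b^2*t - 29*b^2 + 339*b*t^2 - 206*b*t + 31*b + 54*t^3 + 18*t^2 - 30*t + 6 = 6*b^3 - 21*b^2 - 21*b + 54*t^3 + t^2*(339*b + 453) + t*(91*b^2 - 68*b - 293) + 36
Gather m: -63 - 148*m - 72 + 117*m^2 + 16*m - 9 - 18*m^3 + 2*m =-18*m^3 + 117*m^2 - 130*m - 144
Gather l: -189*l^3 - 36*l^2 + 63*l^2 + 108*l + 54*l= -189*l^3 + 27*l^2 + 162*l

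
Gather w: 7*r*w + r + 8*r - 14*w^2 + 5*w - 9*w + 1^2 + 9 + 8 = 9*r - 14*w^2 + w*(7*r - 4) + 18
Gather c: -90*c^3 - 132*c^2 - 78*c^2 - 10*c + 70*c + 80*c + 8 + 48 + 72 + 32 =-90*c^3 - 210*c^2 + 140*c + 160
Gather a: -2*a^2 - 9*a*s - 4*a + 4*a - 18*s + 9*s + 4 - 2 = -2*a^2 - 9*a*s - 9*s + 2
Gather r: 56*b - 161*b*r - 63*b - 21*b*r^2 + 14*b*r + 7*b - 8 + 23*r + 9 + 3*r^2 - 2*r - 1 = r^2*(3 - 21*b) + r*(21 - 147*b)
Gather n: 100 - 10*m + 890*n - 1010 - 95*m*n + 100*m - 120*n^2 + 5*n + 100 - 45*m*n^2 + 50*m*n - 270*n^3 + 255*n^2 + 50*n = 90*m - 270*n^3 + n^2*(135 - 45*m) + n*(945 - 45*m) - 810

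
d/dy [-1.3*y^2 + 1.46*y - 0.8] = 1.46 - 2.6*y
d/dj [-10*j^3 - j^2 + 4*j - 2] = -30*j^2 - 2*j + 4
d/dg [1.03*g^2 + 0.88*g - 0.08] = 2.06*g + 0.88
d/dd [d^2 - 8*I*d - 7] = 2*d - 8*I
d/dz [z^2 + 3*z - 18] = 2*z + 3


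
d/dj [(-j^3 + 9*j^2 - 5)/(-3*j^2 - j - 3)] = (3*j^4 + 2*j^3 - 84*j - 5)/(9*j^4 + 6*j^3 + 19*j^2 + 6*j + 9)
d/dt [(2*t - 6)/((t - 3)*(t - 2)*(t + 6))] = 4*(-t - 2)/(t^4 + 8*t^3 - 8*t^2 - 96*t + 144)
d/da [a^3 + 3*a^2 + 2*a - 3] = 3*a^2 + 6*a + 2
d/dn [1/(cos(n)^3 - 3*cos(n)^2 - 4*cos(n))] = (3*sin(n) - 4*sin(n)/cos(n)^2 - 6*tan(n))/(sin(n)^2 + 3*cos(n) + 3)^2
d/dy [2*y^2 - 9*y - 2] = 4*y - 9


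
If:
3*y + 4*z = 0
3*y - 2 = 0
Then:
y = 2/3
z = -1/2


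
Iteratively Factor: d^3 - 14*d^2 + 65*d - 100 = (d - 5)*(d^2 - 9*d + 20) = (d - 5)*(d - 4)*(d - 5)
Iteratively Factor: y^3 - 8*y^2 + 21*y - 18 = (y - 2)*(y^2 - 6*y + 9) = (y - 3)*(y - 2)*(y - 3)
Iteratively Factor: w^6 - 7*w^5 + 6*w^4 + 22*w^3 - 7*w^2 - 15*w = (w - 5)*(w^5 - 2*w^4 - 4*w^3 + 2*w^2 + 3*w) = (w - 5)*(w + 1)*(w^4 - 3*w^3 - w^2 + 3*w) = (w - 5)*(w - 1)*(w + 1)*(w^3 - 2*w^2 - 3*w) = w*(w - 5)*(w - 1)*(w + 1)*(w^2 - 2*w - 3) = w*(w - 5)*(w - 3)*(w - 1)*(w + 1)*(w + 1)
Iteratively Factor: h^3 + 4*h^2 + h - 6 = (h + 2)*(h^2 + 2*h - 3) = (h + 2)*(h + 3)*(h - 1)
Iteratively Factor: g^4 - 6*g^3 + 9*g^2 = (g)*(g^3 - 6*g^2 + 9*g) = g^2*(g^2 - 6*g + 9) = g^2*(g - 3)*(g - 3)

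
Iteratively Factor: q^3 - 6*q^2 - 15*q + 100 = (q + 4)*(q^2 - 10*q + 25) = (q - 5)*(q + 4)*(q - 5)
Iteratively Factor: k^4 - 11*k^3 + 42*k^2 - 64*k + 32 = (k - 4)*(k^3 - 7*k^2 + 14*k - 8) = (k - 4)*(k - 1)*(k^2 - 6*k + 8) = (k - 4)^2*(k - 1)*(k - 2)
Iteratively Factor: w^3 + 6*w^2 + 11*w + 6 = (w + 3)*(w^2 + 3*w + 2) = (w + 2)*(w + 3)*(w + 1)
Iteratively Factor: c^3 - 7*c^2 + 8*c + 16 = (c - 4)*(c^2 - 3*c - 4) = (c - 4)^2*(c + 1)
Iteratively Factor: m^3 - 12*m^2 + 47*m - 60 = (m - 4)*(m^2 - 8*m + 15) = (m - 4)*(m - 3)*(m - 5)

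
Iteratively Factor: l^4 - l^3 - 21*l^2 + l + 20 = (l + 1)*(l^3 - 2*l^2 - 19*l + 20) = (l - 5)*(l + 1)*(l^2 + 3*l - 4) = (l - 5)*(l - 1)*(l + 1)*(l + 4)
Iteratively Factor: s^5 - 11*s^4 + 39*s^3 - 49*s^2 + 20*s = (s - 4)*(s^4 - 7*s^3 + 11*s^2 - 5*s) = s*(s - 4)*(s^3 - 7*s^2 + 11*s - 5) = s*(s - 4)*(s - 1)*(s^2 - 6*s + 5) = s*(s - 4)*(s - 1)^2*(s - 5)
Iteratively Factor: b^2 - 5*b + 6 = (b - 2)*(b - 3)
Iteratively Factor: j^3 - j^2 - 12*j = (j)*(j^2 - j - 12) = j*(j + 3)*(j - 4)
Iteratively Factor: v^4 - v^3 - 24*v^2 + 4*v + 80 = (v - 2)*(v^3 + v^2 - 22*v - 40) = (v - 5)*(v - 2)*(v^2 + 6*v + 8) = (v - 5)*(v - 2)*(v + 2)*(v + 4)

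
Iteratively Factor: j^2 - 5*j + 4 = (j - 1)*(j - 4)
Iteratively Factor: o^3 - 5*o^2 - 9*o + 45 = (o - 5)*(o^2 - 9) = (o - 5)*(o - 3)*(o + 3)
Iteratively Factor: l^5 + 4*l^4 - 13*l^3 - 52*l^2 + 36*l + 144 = (l + 2)*(l^4 + 2*l^3 - 17*l^2 - 18*l + 72) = (l + 2)*(l + 4)*(l^3 - 2*l^2 - 9*l + 18) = (l - 3)*(l + 2)*(l + 4)*(l^2 + l - 6) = (l - 3)*(l - 2)*(l + 2)*(l + 4)*(l + 3)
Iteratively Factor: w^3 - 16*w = (w - 4)*(w^2 + 4*w) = (w - 4)*(w + 4)*(w)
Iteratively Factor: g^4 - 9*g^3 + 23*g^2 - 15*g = (g - 1)*(g^3 - 8*g^2 + 15*g) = g*(g - 1)*(g^2 - 8*g + 15) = g*(g - 3)*(g - 1)*(g - 5)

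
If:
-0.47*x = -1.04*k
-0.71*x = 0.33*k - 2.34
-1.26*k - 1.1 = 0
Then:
No Solution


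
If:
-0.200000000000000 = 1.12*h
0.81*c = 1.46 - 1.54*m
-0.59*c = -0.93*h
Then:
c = -0.28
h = -0.18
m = 1.10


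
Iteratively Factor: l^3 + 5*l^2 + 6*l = (l + 2)*(l^2 + 3*l) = (l + 2)*(l + 3)*(l)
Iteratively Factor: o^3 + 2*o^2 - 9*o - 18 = (o - 3)*(o^2 + 5*o + 6) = (o - 3)*(o + 3)*(o + 2)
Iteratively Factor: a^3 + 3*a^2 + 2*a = (a)*(a^2 + 3*a + 2) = a*(a + 2)*(a + 1)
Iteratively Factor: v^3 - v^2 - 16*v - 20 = (v + 2)*(v^2 - 3*v - 10) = (v + 2)^2*(v - 5)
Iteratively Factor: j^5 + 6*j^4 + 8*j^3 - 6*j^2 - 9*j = (j)*(j^4 + 6*j^3 + 8*j^2 - 6*j - 9) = j*(j - 1)*(j^3 + 7*j^2 + 15*j + 9) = j*(j - 1)*(j + 1)*(j^2 + 6*j + 9) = j*(j - 1)*(j + 1)*(j + 3)*(j + 3)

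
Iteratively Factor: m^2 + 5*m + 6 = (m + 3)*(m + 2)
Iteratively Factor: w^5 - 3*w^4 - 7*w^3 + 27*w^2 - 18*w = (w)*(w^4 - 3*w^3 - 7*w^2 + 27*w - 18) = w*(w - 3)*(w^3 - 7*w + 6) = w*(w - 3)*(w - 1)*(w^2 + w - 6) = w*(w - 3)*(w - 2)*(w - 1)*(w + 3)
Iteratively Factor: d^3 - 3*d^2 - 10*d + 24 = (d - 2)*(d^2 - d - 12) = (d - 2)*(d + 3)*(d - 4)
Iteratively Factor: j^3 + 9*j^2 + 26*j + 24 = (j + 2)*(j^2 + 7*j + 12) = (j + 2)*(j + 4)*(j + 3)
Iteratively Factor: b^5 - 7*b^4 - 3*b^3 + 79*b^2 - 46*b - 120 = (b + 3)*(b^4 - 10*b^3 + 27*b^2 - 2*b - 40) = (b - 2)*(b + 3)*(b^3 - 8*b^2 + 11*b + 20) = (b - 2)*(b + 1)*(b + 3)*(b^2 - 9*b + 20) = (b - 5)*(b - 2)*(b + 1)*(b + 3)*(b - 4)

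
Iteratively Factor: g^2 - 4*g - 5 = (g + 1)*(g - 5)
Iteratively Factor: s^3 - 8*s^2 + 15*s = (s - 3)*(s^2 - 5*s) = (s - 5)*(s - 3)*(s)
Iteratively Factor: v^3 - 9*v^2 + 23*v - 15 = (v - 3)*(v^2 - 6*v + 5) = (v - 5)*(v - 3)*(v - 1)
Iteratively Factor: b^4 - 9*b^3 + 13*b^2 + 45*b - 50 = (b + 2)*(b^3 - 11*b^2 + 35*b - 25) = (b - 5)*(b + 2)*(b^2 - 6*b + 5) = (b - 5)*(b - 1)*(b + 2)*(b - 5)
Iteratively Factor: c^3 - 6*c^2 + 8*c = (c - 2)*(c^2 - 4*c) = (c - 4)*(c - 2)*(c)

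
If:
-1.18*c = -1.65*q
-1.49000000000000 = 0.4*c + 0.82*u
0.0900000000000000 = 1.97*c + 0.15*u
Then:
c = 0.19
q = 0.14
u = -1.91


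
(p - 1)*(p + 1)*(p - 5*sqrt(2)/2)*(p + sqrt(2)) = p^4 - 3*sqrt(2)*p^3/2 - 6*p^2 + 3*sqrt(2)*p/2 + 5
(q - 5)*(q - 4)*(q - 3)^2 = q^4 - 15*q^3 + 83*q^2 - 201*q + 180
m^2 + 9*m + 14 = (m + 2)*(m + 7)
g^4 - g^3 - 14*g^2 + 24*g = g*(g - 3)*(g - 2)*(g + 4)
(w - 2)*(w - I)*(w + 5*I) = w^3 - 2*w^2 + 4*I*w^2 + 5*w - 8*I*w - 10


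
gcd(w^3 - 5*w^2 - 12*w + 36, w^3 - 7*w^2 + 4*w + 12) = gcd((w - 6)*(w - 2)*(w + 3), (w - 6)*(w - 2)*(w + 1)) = w^2 - 8*w + 12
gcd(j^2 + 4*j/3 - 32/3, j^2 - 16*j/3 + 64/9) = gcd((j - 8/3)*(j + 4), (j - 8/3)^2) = j - 8/3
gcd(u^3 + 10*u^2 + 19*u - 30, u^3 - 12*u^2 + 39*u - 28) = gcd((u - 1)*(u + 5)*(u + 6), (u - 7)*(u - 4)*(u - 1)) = u - 1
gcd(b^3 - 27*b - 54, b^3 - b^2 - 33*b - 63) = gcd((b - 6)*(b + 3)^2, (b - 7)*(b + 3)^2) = b^2 + 6*b + 9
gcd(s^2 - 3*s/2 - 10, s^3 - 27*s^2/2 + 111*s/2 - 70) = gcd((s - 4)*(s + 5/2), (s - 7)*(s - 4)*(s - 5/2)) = s - 4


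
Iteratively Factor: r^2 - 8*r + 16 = (r - 4)*(r - 4)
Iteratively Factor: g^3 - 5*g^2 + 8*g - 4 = (g - 2)*(g^2 - 3*g + 2) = (g - 2)^2*(g - 1)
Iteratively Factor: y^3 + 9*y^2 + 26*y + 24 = (y + 4)*(y^2 + 5*y + 6) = (y + 2)*(y + 4)*(y + 3)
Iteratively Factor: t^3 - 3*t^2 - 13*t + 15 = (t - 5)*(t^2 + 2*t - 3) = (t - 5)*(t - 1)*(t + 3)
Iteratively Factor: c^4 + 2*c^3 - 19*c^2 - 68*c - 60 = (c - 5)*(c^3 + 7*c^2 + 16*c + 12) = (c - 5)*(c + 2)*(c^2 + 5*c + 6) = (c - 5)*(c + 2)*(c + 3)*(c + 2)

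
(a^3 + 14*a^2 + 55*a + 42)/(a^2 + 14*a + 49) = (a^2 + 7*a + 6)/(a + 7)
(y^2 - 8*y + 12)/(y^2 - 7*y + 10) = (y - 6)/(y - 5)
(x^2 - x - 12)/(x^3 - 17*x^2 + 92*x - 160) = (x + 3)/(x^2 - 13*x + 40)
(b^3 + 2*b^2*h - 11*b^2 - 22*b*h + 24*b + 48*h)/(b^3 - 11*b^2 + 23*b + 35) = (b^3 + 2*b^2*h - 11*b^2 - 22*b*h + 24*b + 48*h)/(b^3 - 11*b^2 + 23*b + 35)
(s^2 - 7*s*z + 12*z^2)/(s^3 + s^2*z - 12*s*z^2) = (s - 4*z)/(s*(s + 4*z))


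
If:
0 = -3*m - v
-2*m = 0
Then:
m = 0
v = 0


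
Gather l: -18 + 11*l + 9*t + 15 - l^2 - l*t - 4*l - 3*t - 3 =-l^2 + l*(7 - t) + 6*t - 6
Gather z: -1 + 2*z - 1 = 2*z - 2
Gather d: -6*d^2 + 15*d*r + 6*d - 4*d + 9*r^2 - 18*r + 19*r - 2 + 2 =-6*d^2 + d*(15*r + 2) + 9*r^2 + r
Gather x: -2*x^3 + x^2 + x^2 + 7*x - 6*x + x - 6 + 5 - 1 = -2*x^3 + 2*x^2 + 2*x - 2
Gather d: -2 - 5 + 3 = -4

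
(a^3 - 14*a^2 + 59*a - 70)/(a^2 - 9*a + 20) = (a^2 - 9*a + 14)/(a - 4)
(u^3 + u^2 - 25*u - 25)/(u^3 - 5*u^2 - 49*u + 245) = (u^2 + 6*u + 5)/(u^2 - 49)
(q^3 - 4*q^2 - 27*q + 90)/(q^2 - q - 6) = (q^2 - q - 30)/(q + 2)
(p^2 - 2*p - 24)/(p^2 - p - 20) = (p - 6)/(p - 5)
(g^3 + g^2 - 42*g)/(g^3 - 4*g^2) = (g^2 + g - 42)/(g*(g - 4))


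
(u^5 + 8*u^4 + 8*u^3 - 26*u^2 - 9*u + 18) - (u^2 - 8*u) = u^5 + 8*u^4 + 8*u^3 - 27*u^2 - u + 18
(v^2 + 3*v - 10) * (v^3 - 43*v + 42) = v^5 + 3*v^4 - 53*v^3 - 87*v^2 + 556*v - 420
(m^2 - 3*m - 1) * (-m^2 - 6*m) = -m^4 - 3*m^3 + 19*m^2 + 6*m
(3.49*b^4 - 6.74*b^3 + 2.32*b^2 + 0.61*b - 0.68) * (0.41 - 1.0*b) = -3.49*b^5 + 8.1709*b^4 - 5.0834*b^3 + 0.3412*b^2 + 0.9301*b - 0.2788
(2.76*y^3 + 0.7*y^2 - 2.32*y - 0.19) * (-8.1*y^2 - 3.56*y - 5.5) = -22.356*y^5 - 15.4956*y^4 + 1.12*y^3 + 5.9482*y^2 + 13.4364*y + 1.045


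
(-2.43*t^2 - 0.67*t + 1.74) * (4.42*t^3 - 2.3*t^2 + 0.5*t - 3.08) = -10.7406*t^5 + 2.6276*t^4 + 8.0168*t^3 + 3.1474*t^2 + 2.9336*t - 5.3592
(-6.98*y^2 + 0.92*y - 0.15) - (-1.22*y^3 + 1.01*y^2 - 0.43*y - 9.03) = 1.22*y^3 - 7.99*y^2 + 1.35*y + 8.88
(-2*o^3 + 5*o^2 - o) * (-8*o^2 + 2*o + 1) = 16*o^5 - 44*o^4 + 16*o^3 + 3*o^2 - o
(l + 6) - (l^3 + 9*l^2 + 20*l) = -l^3 - 9*l^2 - 19*l + 6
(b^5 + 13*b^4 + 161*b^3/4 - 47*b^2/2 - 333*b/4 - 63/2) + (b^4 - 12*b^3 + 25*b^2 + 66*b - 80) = b^5 + 14*b^4 + 113*b^3/4 + 3*b^2/2 - 69*b/4 - 223/2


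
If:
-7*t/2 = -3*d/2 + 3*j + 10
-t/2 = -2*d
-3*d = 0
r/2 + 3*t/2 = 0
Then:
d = 0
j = -10/3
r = 0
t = 0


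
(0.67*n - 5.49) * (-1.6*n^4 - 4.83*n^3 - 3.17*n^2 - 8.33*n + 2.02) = -1.072*n^5 + 5.5479*n^4 + 24.3928*n^3 + 11.8222*n^2 + 47.0851*n - 11.0898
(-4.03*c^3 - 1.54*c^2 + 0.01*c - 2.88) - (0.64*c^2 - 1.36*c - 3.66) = -4.03*c^3 - 2.18*c^2 + 1.37*c + 0.78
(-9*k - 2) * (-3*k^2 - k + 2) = 27*k^3 + 15*k^2 - 16*k - 4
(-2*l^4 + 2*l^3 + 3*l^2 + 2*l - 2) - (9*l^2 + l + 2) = -2*l^4 + 2*l^3 - 6*l^2 + l - 4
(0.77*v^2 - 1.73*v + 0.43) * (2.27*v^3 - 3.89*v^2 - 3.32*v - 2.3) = 1.7479*v^5 - 6.9224*v^4 + 5.1494*v^3 + 2.2999*v^2 + 2.5514*v - 0.989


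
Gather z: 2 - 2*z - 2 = -2*z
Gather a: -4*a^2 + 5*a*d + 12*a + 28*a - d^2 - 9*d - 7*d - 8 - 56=-4*a^2 + a*(5*d + 40) - d^2 - 16*d - 64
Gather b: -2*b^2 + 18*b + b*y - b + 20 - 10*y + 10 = -2*b^2 + b*(y + 17) - 10*y + 30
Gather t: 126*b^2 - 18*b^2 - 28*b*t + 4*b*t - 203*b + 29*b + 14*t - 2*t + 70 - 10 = 108*b^2 - 174*b + t*(12 - 24*b) + 60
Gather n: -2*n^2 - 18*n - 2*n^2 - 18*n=-4*n^2 - 36*n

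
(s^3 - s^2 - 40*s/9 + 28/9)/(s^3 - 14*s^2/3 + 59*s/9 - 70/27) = 3*(s + 2)/(3*s - 5)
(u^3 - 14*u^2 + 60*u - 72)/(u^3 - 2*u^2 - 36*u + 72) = (u - 6)/(u + 6)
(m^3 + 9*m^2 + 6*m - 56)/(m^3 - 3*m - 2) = (m^2 + 11*m + 28)/(m^2 + 2*m + 1)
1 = 1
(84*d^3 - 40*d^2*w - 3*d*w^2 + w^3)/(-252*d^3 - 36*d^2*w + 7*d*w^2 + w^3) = (14*d^2 - 9*d*w + w^2)/(-42*d^2 + d*w + w^2)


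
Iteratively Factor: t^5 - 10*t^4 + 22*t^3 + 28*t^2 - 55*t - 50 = (t - 5)*(t^4 - 5*t^3 - 3*t^2 + 13*t + 10) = (t - 5)*(t + 1)*(t^3 - 6*t^2 + 3*t + 10) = (t - 5)^2*(t + 1)*(t^2 - t - 2) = (t - 5)^2*(t + 1)^2*(t - 2)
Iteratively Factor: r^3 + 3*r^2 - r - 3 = (r - 1)*(r^2 + 4*r + 3) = (r - 1)*(r + 3)*(r + 1)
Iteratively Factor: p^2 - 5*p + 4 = (p - 4)*(p - 1)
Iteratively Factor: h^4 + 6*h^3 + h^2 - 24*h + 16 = (h - 1)*(h^3 + 7*h^2 + 8*h - 16) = (h - 1)^2*(h^2 + 8*h + 16) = (h - 1)^2*(h + 4)*(h + 4)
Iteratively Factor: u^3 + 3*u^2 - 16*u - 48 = (u + 3)*(u^2 - 16) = (u - 4)*(u + 3)*(u + 4)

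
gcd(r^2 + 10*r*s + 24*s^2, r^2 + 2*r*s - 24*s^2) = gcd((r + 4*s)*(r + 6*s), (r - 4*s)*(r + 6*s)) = r + 6*s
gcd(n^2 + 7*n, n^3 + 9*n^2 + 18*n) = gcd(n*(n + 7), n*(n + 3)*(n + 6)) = n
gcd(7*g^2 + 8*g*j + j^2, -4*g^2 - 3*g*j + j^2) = g + j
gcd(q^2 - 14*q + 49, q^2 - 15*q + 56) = q - 7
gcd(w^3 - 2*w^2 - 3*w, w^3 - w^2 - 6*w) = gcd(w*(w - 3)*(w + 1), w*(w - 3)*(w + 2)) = w^2 - 3*w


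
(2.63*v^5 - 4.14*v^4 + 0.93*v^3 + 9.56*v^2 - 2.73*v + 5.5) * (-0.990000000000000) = -2.6037*v^5 + 4.0986*v^4 - 0.9207*v^3 - 9.4644*v^2 + 2.7027*v - 5.445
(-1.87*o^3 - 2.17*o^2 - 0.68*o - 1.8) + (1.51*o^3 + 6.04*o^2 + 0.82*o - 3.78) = -0.36*o^3 + 3.87*o^2 + 0.14*o - 5.58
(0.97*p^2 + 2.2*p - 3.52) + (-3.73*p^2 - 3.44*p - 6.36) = -2.76*p^2 - 1.24*p - 9.88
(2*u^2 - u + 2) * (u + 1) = 2*u^3 + u^2 + u + 2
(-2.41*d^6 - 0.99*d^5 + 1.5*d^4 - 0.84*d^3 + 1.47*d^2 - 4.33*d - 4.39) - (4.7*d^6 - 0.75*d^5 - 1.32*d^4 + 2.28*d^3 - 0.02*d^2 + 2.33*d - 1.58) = -7.11*d^6 - 0.24*d^5 + 2.82*d^4 - 3.12*d^3 + 1.49*d^2 - 6.66*d - 2.81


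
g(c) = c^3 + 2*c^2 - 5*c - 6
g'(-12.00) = 379.00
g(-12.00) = -1386.00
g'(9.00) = 274.00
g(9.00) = 840.00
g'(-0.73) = -6.32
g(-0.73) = -1.67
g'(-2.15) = 0.27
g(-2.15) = 4.06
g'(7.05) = 172.31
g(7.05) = 408.56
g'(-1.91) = -1.70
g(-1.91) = 3.88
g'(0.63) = -1.29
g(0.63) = -8.11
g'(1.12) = 3.24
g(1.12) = -7.69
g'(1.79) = 11.77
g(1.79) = -2.81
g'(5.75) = 117.19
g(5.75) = 221.48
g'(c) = 3*c^2 + 4*c - 5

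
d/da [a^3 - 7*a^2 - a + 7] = 3*a^2 - 14*a - 1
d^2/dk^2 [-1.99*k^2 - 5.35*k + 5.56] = -3.98000000000000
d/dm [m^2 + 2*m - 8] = 2*m + 2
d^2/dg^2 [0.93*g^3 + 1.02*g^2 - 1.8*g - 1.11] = 5.58*g + 2.04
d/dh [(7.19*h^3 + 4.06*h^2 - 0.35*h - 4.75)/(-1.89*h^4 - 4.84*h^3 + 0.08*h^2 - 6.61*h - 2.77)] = (13.5891*h^6 + 15.3468*h^5 + 18.2411*h^4 - 134.3498*h^3 - 155.5275*h^2 - 21.7324*h - 30.428)/(3.5721*h^8 + 18.2952*h^7 + 23.1232*h^6 + 24.2114*h^5 + 74.4618*h^4 + 25.756*h^3 + 43.2489*h^2 + 36.6194*h + 7.6729)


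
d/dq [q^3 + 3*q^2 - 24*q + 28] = 3*q^2 + 6*q - 24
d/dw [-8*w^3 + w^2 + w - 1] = -24*w^2 + 2*w + 1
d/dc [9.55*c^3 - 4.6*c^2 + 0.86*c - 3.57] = 28.65*c^2 - 9.2*c + 0.86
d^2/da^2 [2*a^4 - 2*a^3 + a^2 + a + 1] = 24*a^2 - 12*a + 2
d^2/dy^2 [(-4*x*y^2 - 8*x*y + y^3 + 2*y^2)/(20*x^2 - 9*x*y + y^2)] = 10*x*(-5*x - 2)/(125*x^3 - 75*x^2*y + 15*x*y^2 - y^3)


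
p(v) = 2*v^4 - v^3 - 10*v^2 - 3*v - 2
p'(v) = 8*v^3 - 3*v^2 - 20*v - 3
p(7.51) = 5349.85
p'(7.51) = 3066.12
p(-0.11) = -1.79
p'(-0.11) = -0.85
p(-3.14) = 134.21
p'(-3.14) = -217.45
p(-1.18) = -6.86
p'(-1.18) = 3.28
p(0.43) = -5.15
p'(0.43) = -11.52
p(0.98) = -13.64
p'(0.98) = -17.95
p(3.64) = 157.46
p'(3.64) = 270.28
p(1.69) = -24.14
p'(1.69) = -6.75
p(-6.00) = 2464.00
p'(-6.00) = -1719.00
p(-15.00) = 102418.00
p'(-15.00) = -27378.00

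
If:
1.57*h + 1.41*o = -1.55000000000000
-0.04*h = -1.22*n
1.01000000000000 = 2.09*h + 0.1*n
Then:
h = 0.48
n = 0.02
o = -1.64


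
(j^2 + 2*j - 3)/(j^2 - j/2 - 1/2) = 2*(j + 3)/(2*j + 1)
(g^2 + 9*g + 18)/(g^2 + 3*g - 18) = (g + 3)/(g - 3)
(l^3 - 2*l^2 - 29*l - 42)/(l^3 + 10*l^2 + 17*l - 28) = (l^3 - 2*l^2 - 29*l - 42)/(l^3 + 10*l^2 + 17*l - 28)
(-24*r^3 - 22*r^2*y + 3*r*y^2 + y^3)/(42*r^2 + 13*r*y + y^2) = (-4*r^2 - 3*r*y + y^2)/(7*r + y)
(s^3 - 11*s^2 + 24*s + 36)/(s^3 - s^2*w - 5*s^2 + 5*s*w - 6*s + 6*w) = (s - 6)/(s - w)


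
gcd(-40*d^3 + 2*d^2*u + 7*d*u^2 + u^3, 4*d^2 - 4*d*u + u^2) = -2*d + u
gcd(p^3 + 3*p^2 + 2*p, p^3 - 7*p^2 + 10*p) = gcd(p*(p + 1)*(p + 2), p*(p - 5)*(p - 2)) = p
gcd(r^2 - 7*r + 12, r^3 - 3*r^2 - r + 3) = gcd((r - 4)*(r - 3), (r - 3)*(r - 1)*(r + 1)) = r - 3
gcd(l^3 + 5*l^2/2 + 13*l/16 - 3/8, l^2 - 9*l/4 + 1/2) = l - 1/4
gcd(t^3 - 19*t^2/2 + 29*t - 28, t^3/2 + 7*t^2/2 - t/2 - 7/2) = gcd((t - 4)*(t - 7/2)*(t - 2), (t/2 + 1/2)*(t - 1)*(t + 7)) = 1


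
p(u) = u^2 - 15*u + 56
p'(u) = 2*u - 15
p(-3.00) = 110.00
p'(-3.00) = -21.00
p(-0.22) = 59.35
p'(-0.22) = -15.44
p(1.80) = 32.24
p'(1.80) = -11.40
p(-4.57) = 145.43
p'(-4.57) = -24.14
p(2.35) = 26.27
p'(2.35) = -10.30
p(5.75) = 2.81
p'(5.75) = -3.50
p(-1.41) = 79.14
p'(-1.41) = -17.82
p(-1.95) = 89.05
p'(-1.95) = -18.90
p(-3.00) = 110.00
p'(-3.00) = -21.00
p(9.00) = 2.00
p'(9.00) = 3.00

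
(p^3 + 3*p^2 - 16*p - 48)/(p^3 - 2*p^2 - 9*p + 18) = (p^2 - 16)/(p^2 - 5*p + 6)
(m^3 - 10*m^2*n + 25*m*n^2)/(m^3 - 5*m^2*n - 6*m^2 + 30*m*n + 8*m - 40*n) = m*(m - 5*n)/(m^2 - 6*m + 8)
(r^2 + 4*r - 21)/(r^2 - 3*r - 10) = (-r^2 - 4*r + 21)/(-r^2 + 3*r + 10)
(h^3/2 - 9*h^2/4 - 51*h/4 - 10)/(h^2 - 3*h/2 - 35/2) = (-2*h^3 + 9*h^2 + 51*h + 40)/(2*(-2*h^2 + 3*h + 35))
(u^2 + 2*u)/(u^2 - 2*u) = (u + 2)/(u - 2)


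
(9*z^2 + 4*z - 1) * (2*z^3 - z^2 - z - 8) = 18*z^5 - z^4 - 15*z^3 - 75*z^2 - 31*z + 8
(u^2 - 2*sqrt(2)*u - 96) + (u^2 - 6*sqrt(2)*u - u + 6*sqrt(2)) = 2*u^2 - 8*sqrt(2)*u - u - 96 + 6*sqrt(2)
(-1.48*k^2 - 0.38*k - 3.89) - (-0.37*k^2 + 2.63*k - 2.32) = -1.11*k^2 - 3.01*k - 1.57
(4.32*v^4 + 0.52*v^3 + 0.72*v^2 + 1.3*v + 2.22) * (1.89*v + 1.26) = 8.1648*v^5 + 6.426*v^4 + 2.016*v^3 + 3.3642*v^2 + 5.8338*v + 2.7972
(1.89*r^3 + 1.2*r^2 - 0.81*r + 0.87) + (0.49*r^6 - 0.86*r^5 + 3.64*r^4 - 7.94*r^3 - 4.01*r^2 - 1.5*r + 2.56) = 0.49*r^6 - 0.86*r^5 + 3.64*r^4 - 6.05*r^3 - 2.81*r^2 - 2.31*r + 3.43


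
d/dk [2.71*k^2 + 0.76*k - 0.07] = 5.42*k + 0.76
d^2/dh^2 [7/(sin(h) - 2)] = 7*(-2*sin(h) + cos(h)^2 + 1)/(sin(h) - 2)^3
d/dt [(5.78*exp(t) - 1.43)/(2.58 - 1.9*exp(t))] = 12.1954*exp(t)/(1.9*exp(t) - 2.58)^2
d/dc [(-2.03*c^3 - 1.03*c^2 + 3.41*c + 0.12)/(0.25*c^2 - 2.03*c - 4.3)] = (-0.5075*c^4 + 8.2418*c^3 + 27.4254*c^2 + 8.798*c - 14.4194)/(0.0625*c^4 - 1.015*c^3 + 1.9709*c^2 + 17.458*c + 18.49)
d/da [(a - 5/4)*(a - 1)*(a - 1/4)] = 3*a^2 - 5*a + 29/16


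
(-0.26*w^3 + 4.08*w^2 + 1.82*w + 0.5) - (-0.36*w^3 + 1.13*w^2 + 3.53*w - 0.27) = 0.1*w^3 + 2.95*w^2 - 1.71*w + 0.77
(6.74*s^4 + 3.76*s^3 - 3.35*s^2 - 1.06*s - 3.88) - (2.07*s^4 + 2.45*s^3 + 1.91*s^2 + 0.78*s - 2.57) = 4.67*s^4 + 1.31*s^3 - 5.26*s^2 - 1.84*s - 1.31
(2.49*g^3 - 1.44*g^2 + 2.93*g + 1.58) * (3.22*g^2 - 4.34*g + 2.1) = 8.0178*g^5 - 15.4434*g^4 + 20.9132*g^3 - 10.6526*g^2 - 0.704199999999999*g + 3.318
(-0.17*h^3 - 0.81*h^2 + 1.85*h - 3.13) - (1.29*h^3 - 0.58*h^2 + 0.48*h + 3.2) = -1.46*h^3 - 0.23*h^2 + 1.37*h - 6.33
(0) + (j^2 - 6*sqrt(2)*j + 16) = j^2 - 6*sqrt(2)*j + 16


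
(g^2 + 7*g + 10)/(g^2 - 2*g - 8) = (g + 5)/(g - 4)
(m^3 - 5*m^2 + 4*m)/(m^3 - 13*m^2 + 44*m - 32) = m/(m - 8)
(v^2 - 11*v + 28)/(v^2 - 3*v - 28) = (v - 4)/(v + 4)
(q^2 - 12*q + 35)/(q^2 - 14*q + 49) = (q - 5)/(q - 7)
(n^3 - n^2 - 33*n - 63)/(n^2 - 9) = (n^2 - 4*n - 21)/(n - 3)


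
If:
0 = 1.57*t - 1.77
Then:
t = 1.13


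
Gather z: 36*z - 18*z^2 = -18*z^2 + 36*z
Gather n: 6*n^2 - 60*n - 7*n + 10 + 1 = 6*n^2 - 67*n + 11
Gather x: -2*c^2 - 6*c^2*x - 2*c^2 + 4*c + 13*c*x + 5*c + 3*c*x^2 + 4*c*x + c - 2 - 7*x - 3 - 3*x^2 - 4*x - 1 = -4*c^2 + 10*c + x^2*(3*c - 3) + x*(-6*c^2 + 17*c - 11) - 6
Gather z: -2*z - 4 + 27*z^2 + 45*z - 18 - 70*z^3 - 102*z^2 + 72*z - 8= -70*z^3 - 75*z^2 + 115*z - 30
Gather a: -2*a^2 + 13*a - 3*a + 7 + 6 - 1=-2*a^2 + 10*a + 12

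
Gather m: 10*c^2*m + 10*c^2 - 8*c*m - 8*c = 10*c^2 - 8*c + m*(10*c^2 - 8*c)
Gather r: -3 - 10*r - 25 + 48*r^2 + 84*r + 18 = 48*r^2 + 74*r - 10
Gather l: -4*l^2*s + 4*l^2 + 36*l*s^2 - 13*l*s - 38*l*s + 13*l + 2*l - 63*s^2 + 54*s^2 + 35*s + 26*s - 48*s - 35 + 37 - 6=l^2*(4 - 4*s) + l*(36*s^2 - 51*s + 15) - 9*s^2 + 13*s - 4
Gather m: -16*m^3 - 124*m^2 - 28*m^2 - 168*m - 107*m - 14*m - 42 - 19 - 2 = -16*m^3 - 152*m^2 - 289*m - 63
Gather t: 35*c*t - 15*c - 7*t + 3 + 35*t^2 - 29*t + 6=-15*c + 35*t^2 + t*(35*c - 36) + 9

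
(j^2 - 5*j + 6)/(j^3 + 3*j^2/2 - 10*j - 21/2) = 2*(j - 2)/(2*j^2 + 9*j + 7)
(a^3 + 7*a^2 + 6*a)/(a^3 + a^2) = (a + 6)/a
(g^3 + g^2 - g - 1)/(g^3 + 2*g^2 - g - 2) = (g + 1)/(g + 2)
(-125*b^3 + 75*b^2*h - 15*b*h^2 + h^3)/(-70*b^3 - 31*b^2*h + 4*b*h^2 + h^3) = (25*b^2 - 10*b*h + h^2)/(14*b^2 + 9*b*h + h^2)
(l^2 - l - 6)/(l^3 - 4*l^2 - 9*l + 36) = (l + 2)/(l^2 - l - 12)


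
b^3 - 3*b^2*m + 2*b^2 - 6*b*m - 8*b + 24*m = (b - 2)*(b + 4)*(b - 3*m)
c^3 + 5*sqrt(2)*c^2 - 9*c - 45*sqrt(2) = (c - 3)*(c + 3)*(c + 5*sqrt(2))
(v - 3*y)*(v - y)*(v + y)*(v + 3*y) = v^4 - 10*v^2*y^2 + 9*y^4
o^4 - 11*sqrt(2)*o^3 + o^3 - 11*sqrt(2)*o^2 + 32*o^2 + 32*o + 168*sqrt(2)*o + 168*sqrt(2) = (o + 1)*(o - 7*sqrt(2))*(o - 6*sqrt(2))*(o + 2*sqrt(2))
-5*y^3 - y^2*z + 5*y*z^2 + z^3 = (-y + z)*(y + z)*(5*y + z)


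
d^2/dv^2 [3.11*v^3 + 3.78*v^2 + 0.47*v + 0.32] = 18.66*v + 7.56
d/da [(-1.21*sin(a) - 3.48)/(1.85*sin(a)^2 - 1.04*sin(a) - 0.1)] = (2.2385*sin(a)^2 + 12.876*sin(a) - 3.4982)*cos(a)/(3.4225*sin(a)^4 - 3.848*sin(a)^3 + 0.7116*sin(a)^2 + 0.208*sin(a) + 0.01)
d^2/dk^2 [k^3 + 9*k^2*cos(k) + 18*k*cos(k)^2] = -9*k^2*cos(k) - 36*k*sin(k) - 36*k*cos(2*k) + 6*k - 36*sin(2*k) + 18*cos(k)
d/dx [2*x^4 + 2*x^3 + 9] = x^2*(8*x + 6)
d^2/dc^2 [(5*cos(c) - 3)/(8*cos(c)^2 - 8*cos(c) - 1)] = (720*(1 - cos(2*c))^2*cos(c) - 112*(1 - cos(2*c))^2 - 1391*cos(c) - 36*cos(2*c) + 684*cos(3*c) - 160*cos(5*c) + 924)/(8*cos(c) - 4*cos(2*c) - 3)^3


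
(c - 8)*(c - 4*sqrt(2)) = c^2 - 8*c - 4*sqrt(2)*c + 32*sqrt(2)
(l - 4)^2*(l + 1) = l^3 - 7*l^2 + 8*l + 16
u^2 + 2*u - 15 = (u - 3)*(u + 5)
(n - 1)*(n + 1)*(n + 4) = n^3 + 4*n^2 - n - 4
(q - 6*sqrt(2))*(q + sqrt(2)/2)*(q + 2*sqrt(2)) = q^3 - 7*sqrt(2)*q^2/2 - 28*q - 12*sqrt(2)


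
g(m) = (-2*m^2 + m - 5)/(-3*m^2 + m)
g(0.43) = 39.61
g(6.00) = 0.70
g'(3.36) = -0.09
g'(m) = (1 - 4*m)/(-3*m^2 + m) + (6*m - 1)*(-2*m^2 + m - 5)/(-3*m^2 + m)^2 = (m^2 - 30*m + 5)/(m^2*(9*m^2 - 6*m + 1))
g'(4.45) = -0.04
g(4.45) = 0.73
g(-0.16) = 22.01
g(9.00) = 0.68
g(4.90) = 0.72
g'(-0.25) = 65.63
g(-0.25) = 12.29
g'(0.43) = -496.15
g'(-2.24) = 0.26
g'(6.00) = -0.01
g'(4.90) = -0.03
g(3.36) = 0.79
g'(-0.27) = 55.16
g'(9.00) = 0.00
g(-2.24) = 1.00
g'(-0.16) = 175.22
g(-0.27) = 11.08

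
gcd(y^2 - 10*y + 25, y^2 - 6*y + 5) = y - 5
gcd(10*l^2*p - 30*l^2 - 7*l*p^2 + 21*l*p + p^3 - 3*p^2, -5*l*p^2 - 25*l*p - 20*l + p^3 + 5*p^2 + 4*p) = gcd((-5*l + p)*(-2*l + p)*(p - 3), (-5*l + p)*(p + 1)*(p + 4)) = -5*l + p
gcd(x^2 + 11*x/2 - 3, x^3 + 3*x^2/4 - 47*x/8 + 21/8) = x - 1/2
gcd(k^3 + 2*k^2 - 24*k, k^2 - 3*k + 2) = 1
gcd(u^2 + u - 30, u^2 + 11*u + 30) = u + 6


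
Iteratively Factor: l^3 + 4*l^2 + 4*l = (l + 2)*(l^2 + 2*l) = (l + 2)^2*(l)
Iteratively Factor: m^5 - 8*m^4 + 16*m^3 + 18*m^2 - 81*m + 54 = (m - 3)*(m^4 - 5*m^3 + m^2 + 21*m - 18) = (m - 3)*(m - 1)*(m^3 - 4*m^2 - 3*m + 18) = (m - 3)*(m - 1)*(m + 2)*(m^2 - 6*m + 9) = (m - 3)^2*(m - 1)*(m + 2)*(m - 3)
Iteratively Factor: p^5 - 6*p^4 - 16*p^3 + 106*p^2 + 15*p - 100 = (p - 1)*(p^4 - 5*p^3 - 21*p^2 + 85*p + 100) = (p - 1)*(p + 4)*(p^3 - 9*p^2 + 15*p + 25) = (p - 1)*(p + 1)*(p + 4)*(p^2 - 10*p + 25) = (p - 5)*(p - 1)*(p + 1)*(p + 4)*(p - 5)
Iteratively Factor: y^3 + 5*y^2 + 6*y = (y + 3)*(y^2 + 2*y) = y*(y + 3)*(y + 2)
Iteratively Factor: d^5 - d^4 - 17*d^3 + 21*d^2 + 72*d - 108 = (d - 2)*(d^4 + d^3 - 15*d^2 - 9*d + 54) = (d - 2)^2*(d^3 + 3*d^2 - 9*d - 27) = (d - 2)^2*(d + 3)*(d^2 - 9) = (d - 2)^2*(d + 3)^2*(d - 3)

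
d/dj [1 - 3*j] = -3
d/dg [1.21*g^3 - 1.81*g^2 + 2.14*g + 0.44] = 3.63*g^2 - 3.62*g + 2.14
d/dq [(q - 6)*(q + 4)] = 2*q - 2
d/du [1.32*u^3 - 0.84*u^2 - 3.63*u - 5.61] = 3.96*u^2 - 1.68*u - 3.63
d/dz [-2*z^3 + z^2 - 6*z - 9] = -6*z^2 + 2*z - 6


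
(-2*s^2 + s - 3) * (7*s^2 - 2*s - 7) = -14*s^4 + 11*s^3 - 9*s^2 - s + 21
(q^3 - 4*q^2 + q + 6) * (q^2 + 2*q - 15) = q^5 - 2*q^4 - 22*q^3 + 68*q^2 - 3*q - 90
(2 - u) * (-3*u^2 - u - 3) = 3*u^3 - 5*u^2 + u - 6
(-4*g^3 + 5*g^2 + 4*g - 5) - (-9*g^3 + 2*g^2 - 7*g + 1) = 5*g^3 + 3*g^2 + 11*g - 6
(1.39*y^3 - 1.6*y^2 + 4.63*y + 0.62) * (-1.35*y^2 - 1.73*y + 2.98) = -1.8765*y^5 - 0.244699999999999*y^4 + 0.6597*y^3 - 13.6149*y^2 + 12.7248*y + 1.8476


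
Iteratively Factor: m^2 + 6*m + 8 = (m + 4)*(m + 2)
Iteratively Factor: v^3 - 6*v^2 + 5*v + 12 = (v - 3)*(v^2 - 3*v - 4) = (v - 4)*(v - 3)*(v + 1)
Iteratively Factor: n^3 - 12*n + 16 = (n - 2)*(n^2 + 2*n - 8) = (n - 2)*(n + 4)*(n - 2)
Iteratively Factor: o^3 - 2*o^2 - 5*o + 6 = (o - 1)*(o^2 - o - 6) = (o - 1)*(o + 2)*(o - 3)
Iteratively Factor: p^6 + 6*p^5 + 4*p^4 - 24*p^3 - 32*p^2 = (p)*(p^5 + 6*p^4 + 4*p^3 - 24*p^2 - 32*p) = p*(p - 2)*(p^4 + 8*p^3 + 20*p^2 + 16*p) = p*(p - 2)*(p + 4)*(p^3 + 4*p^2 + 4*p) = p^2*(p - 2)*(p + 4)*(p^2 + 4*p + 4) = p^2*(p - 2)*(p + 2)*(p + 4)*(p + 2)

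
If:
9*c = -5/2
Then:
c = -5/18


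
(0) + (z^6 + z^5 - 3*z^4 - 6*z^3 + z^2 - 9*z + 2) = z^6 + z^5 - 3*z^4 - 6*z^3 + z^2 - 9*z + 2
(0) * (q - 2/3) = 0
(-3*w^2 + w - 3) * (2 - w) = 3*w^3 - 7*w^2 + 5*w - 6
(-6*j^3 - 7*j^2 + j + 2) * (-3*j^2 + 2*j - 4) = 18*j^5 + 9*j^4 + 7*j^3 + 24*j^2 - 8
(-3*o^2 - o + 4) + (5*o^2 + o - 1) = 2*o^2 + 3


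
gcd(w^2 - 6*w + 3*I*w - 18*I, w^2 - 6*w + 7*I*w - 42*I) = w - 6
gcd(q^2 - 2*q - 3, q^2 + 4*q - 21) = q - 3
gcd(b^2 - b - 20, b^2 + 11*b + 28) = b + 4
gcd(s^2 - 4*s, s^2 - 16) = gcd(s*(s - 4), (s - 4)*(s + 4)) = s - 4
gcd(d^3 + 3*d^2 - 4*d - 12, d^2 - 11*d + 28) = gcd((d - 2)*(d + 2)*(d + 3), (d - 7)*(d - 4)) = 1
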